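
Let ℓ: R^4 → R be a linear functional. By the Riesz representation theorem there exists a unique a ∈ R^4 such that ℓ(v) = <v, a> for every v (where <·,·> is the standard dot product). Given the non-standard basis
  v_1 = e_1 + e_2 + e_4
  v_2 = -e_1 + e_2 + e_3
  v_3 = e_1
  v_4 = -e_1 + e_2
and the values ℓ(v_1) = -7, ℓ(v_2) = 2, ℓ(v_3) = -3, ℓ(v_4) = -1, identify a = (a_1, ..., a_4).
a = (-3, -4, 3, 0)

Write a = (a_1, ..., a_4) in the standard basis. For each basis vector v_i, ℓ(v_i) = <v_i, a> is a linear equation in the a_j's. Collect the n equations into a matrix system V a = ℓ, where row i of V is v_i (expressed in the standard basis). Since V is invertible (lower-triangular with 1s on the diagonal, up to permutation), solve by back-substitution:
  V =
[[1, 1, 0, 1],
 [-1, 1, 1, 0],
 [1, 0, 0, 0],
 [-1, 1, 0, 0]]
  V a = (-7, 2, -3, -1)
Solving gives a = (-3, -4, 3, 0).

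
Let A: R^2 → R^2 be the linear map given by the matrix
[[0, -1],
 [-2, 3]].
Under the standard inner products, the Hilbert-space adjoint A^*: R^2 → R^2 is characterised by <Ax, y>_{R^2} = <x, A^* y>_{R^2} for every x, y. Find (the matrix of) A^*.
A^* = A^T =
[[0, -2],
 [-1, 3]]

For real matrices with standard dot products, the defining identity <Ax, y> = <x, A^* y> gives (Ax)^T y = x^T (A^*) y, i.e. x^T A^T y = x^T (A^*) y. Since this holds for all x, y, we must have A^* = A^T. Therefore
A^* =
[[0, -2],
 [-1, 3]].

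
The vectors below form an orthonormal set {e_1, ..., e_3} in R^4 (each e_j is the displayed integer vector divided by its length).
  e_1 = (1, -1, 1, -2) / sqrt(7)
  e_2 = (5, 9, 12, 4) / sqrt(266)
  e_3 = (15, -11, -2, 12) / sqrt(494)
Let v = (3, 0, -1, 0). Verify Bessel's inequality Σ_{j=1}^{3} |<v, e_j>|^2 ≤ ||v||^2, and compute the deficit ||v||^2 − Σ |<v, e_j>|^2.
Σ |<v, e_j>|^2 = 66/13; ||v||^2 = 10; deficit = 64/13

Write each e_j = u_j / sqrt(<u_j, u_j>) where u_j is the displayed integer vector. Then <v, e_j> = <v, u_j> / sqrt(<u_j, u_j>), so |<v, e_j>|^2 = <v, u_j>^2 / <u_j, u_j>.
Coefficients: <v, e_1> = 2/sqrt(7), <v, e_2> = 3/sqrt(266), <v, e_3> = 47/sqrt(494).
Square and sum: Σ |<v, e_j>|^2 = 66/13.
Compute ||v||^2 = v·v = 10.
Deficit = 10 − 66/13 = 64/13 ≥ 0, confirming Bessel's inequality. (The deficit equals ||v − Σ <v,e_j> e_j||^2, the squared distance from v to span{e_j}.)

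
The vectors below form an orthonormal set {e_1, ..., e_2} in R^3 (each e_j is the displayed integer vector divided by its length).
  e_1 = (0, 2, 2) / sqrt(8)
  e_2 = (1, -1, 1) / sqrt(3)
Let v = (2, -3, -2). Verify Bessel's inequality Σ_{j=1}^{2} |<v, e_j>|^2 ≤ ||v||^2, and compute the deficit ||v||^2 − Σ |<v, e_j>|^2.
Σ |<v, e_j>|^2 = 31/2; ||v||^2 = 17; deficit = 3/2

Write each e_j = u_j / sqrt(<u_j, u_j>) where u_j is the displayed integer vector. Then <v, e_j> = <v, u_j> / sqrt(<u_j, u_j>), so |<v, e_j>|^2 = <v, u_j>^2 / <u_j, u_j>.
Coefficients: <v, e_1> = -10/sqrt(8), <v, e_2> = 3/sqrt(3).
Square and sum: Σ |<v, e_j>|^2 = 31/2.
Compute ||v||^2 = v·v = 17.
Deficit = 17 − 31/2 = 3/2 ≥ 0, confirming Bessel's inequality. (The deficit equals ||v − Σ <v,e_j> e_j||^2, the squared distance from v to span{e_j}.)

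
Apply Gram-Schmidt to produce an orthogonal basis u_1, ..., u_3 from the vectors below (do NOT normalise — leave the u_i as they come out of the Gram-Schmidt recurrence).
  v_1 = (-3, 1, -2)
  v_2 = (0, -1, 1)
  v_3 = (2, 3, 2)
Orthogonal basis:
  u_1 = (-3, 1, -2)
  u_2 = (-9/14, -11/14, 4/7)
  u_3 = (-13/19, 39/19, 39/19)

Apply the Gram-Schmidt recurrence
  u_1 = v_1
  u_i = v_i − Σ_{j<i} ((v_i · u_j) / (u_j · u_j)) · u_j.

Step by step this gives:
  u_1 = (-3, 1, -2)
  u_2 = (-9/14, -11/14, 4/7)
  u_3 = (-13/19, 39/19, 39/19)

Orthogonality check:
  u_2 · u_1 = 0 (should be 0)
  u_3 · u_1 = 0 (should be 0)
  u_3 · u_2 = 0 (should be 0)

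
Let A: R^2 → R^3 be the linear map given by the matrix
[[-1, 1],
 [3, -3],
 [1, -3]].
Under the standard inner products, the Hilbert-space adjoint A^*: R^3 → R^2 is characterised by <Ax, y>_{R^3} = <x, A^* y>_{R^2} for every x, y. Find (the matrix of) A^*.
A^* = A^T =
[[-1, 3, 1],
 [1, -3, -3]]

For real matrices with standard dot products, the defining identity <Ax, y> = <x, A^* y> gives (Ax)^T y = x^T (A^*) y, i.e. x^T A^T y = x^T (A^*) y. Since this holds for all x, y, we must have A^* = A^T. Therefore
A^* =
[[-1, 3, 1],
 [1, -3, -3]].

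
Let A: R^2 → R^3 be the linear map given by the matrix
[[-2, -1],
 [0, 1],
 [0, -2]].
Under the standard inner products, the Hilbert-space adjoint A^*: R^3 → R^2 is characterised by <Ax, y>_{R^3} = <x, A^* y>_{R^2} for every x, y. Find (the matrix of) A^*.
A^* = A^T =
[[-2, 0, 0],
 [-1, 1, -2]]

For real matrices with standard dot products, the defining identity <Ax, y> = <x, A^* y> gives (Ax)^T y = x^T (A^*) y, i.e. x^T A^T y = x^T (A^*) y. Since this holds for all x, y, we must have A^* = A^T. Therefore
A^* =
[[-2, 0, 0],
 [-1, 1, -2]].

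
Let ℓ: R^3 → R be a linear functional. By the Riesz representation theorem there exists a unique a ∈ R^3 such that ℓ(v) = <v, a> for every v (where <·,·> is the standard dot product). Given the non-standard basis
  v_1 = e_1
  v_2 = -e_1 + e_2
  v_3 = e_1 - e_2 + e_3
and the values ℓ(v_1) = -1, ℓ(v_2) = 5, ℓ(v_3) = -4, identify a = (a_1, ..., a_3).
a = (-1, 4, 1)

Write a = (a_1, ..., a_3) in the standard basis. For each basis vector v_i, ℓ(v_i) = <v_i, a> is a linear equation in the a_j's. Collect the n equations into a matrix system V a = ℓ, where row i of V is v_i (expressed in the standard basis). Since V is invertible (lower-triangular with 1s on the diagonal, up to permutation), solve by back-substitution:
  V =
[[1, 0, 0],
 [-1, 1, 0],
 [1, -1, 1]]
  V a = (-1, 5, -4)
Solving gives a = (-1, 4, 1).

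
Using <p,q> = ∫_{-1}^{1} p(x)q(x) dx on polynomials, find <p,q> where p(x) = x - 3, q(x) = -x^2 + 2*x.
<p,q> = 10/3

Expand the product: p(x)·q(x) = -x^3 + 5*x^2 - 6*x.
∫_{-1}^{1} of each monomial x^k gives [2/(k+1) if k even, 0 if k odd]. Integrating term-by-term (or equivalently evaluating the antiderivative F(x) = -x^4/4 + 5*x^3/3 - 3*x^2 at the endpoints):
  F(1) − F(−1) = -19/12 − (-59/12) = 10/3.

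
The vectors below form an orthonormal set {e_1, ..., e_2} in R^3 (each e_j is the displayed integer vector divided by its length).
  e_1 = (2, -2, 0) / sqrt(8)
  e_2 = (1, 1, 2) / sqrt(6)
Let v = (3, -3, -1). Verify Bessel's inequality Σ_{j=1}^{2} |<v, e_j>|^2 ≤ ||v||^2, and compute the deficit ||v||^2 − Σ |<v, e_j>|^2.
Σ |<v, e_j>|^2 = 56/3; ||v||^2 = 19; deficit = 1/3

Write each e_j = u_j / sqrt(<u_j, u_j>) where u_j is the displayed integer vector. Then <v, e_j> = <v, u_j> / sqrt(<u_j, u_j>), so |<v, e_j>|^2 = <v, u_j>^2 / <u_j, u_j>.
Coefficients: <v, e_1> = 12/sqrt(8), <v, e_2> = -2/sqrt(6).
Square and sum: Σ |<v, e_j>|^2 = 56/3.
Compute ||v||^2 = v·v = 19.
Deficit = 19 − 56/3 = 1/3 ≥ 0, confirming Bessel's inequality. (The deficit equals ||v − Σ <v,e_j> e_j||^2, the squared distance from v to span{e_j}.)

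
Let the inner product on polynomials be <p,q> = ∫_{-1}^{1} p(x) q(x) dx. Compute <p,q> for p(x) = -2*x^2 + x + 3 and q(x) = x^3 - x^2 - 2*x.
<p,q> = -32/15

Expand the product: p(x)·q(x) = -2*x^5 + 3*x^4 + 6*x^3 - 5*x^2 - 6*x.
∫_{-1}^{1} of each monomial x^k gives [2/(k+1) if k even, 0 if k odd]. Integrating term-by-term (or equivalently evaluating the antiderivative F(x) = -x^6/3 + 3*x^5/5 + 3*x^4/2 - 5*x^3/3 - 3*x^2 at the endpoints):
  F(1) − F(−1) = -29/10 − (-23/30) = -32/15.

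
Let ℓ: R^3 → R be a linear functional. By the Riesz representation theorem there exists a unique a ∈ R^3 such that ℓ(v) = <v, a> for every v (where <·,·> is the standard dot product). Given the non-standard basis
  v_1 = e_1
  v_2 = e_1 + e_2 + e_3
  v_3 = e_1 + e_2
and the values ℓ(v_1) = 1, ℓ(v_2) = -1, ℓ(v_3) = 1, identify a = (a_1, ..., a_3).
a = (1, 0, -2)

Write a = (a_1, ..., a_3) in the standard basis. For each basis vector v_i, ℓ(v_i) = <v_i, a> is a linear equation in the a_j's. Collect the n equations into a matrix system V a = ℓ, where row i of V is v_i (expressed in the standard basis). Since V is invertible (lower-triangular with 1s on the diagonal, up to permutation), solve by back-substitution:
  V =
[[1, 0, 0],
 [1, 1, 1],
 [1, 1, 0]]
  V a = (1, -1, 1)
Solving gives a = (1, 0, -2).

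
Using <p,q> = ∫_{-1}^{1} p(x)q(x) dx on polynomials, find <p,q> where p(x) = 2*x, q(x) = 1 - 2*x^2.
<p,q> = 0

Expand the product: p(x)·q(x) = -4*x^3 + 2*x.
∫_{-1}^{1} of each monomial x^k gives [2/(k+1) if k even, 0 if k odd]. Integrating term-by-term (or equivalently evaluating the antiderivative F(x) = -x^4 + x^2 at the endpoints):
  F(1) − F(−1) = 0 − (0) = 0.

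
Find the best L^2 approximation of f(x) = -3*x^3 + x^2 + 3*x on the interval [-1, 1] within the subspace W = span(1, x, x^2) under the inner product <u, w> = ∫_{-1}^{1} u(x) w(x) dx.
g(x) = x^2 + 6*x/5

The best approximation g ∈ W is the orthogonal projection of f onto W. Writing g = a_0 + a_1 x + a_2 x^2, the coefficients solve the normal equations G · a = b where
  G_{ij} = <φ_i, φ_j> and b_i = <f, φ_i>, with φ_0 = 1, φ_1 = x, φ_2 = x^2.
G =
  [2, 0, 2/3]
  [0, 2/3, 0]
  [2/3, 0, 2/5],
b = (2/3, 4/5, 2/5).
Solving gives a_0 = 0, a_1 = 6/5, a_2 = 1, so
  g(x) = x^2 + 6*x/5.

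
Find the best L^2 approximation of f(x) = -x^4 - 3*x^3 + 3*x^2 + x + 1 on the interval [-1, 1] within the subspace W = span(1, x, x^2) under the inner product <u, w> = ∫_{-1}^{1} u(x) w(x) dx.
g(x) = 15*x^2/7 - 4*x/5 + 38/35

The best approximation g ∈ W is the orthogonal projection of f onto W. Writing g = a_0 + a_1 x + a_2 x^2, the coefficients solve the normal equations G · a = b where
  G_{ij} = <φ_i, φ_j> and b_i = <f, φ_i>, with φ_0 = 1, φ_1 = x, φ_2 = x^2.
G =
  [2, 0, 2/3]
  [0, 2/3, 0]
  [2/3, 0, 2/5],
b = (18/5, -8/15, 166/105).
Solving gives a_0 = 38/35, a_1 = -4/5, a_2 = 15/7, so
  g(x) = 15*x^2/7 - 4*x/5 + 38/35.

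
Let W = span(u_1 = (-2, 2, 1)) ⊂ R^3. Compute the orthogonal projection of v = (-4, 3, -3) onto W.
proj_W(v) = (-22/9, 22/9, 11/9)

Set up U = [u_1 | ... | u_1] ∈ R^(3×1). The projector onto W = col(U) is P = U (U^T U)^(-1) U^T.
Compute U^T U =
  [9],
and U^T v = (11).
Solve U^T U · c = U^T v for the coefficients: c = (11/9). The projection is proj_W(v) = U c.
Check: (v - proj_W(v)) · u_1 = 0  (should be 0).
Result: proj_W(v) = (-22/9, 22/9, 11/9).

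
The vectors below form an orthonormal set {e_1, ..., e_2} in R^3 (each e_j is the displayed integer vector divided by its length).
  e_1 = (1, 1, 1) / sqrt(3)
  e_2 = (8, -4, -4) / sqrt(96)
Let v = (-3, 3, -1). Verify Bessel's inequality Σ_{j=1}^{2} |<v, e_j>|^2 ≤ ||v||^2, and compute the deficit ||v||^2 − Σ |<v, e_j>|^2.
Σ |<v, e_j>|^2 = 11; ||v||^2 = 19; deficit = 8

Write each e_j = u_j / sqrt(<u_j, u_j>) where u_j is the displayed integer vector. Then <v, e_j> = <v, u_j> / sqrt(<u_j, u_j>), so |<v, e_j>|^2 = <v, u_j>^2 / <u_j, u_j>.
Coefficients: <v, e_1> = -1/sqrt(3), <v, e_2> = -32/sqrt(96).
Square and sum: Σ |<v, e_j>|^2 = 11.
Compute ||v||^2 = v·v = 19.
Deficit = 19 − 11 = 8 ≥ 0, confirming Bessel's inequality. (The deficit equals ||v − Σ <v,e_j> e_j||^2, the squared distance from v to span{e_j}.)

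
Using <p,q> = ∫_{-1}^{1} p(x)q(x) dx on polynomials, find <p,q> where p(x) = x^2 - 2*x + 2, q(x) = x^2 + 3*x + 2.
<p,q> = 106/15

Expand the product: p(x)·q(x) = x^4 + x^3 - 2*x^2 + 2*x + 4.
∫_{-1}^{1} of each monomial x^k gives [2/(k+1) if k even, 0 if k odd]. Integrating term-by-term (or equivalently evaluating the antiderivative F(x) = x^5/5 + x^4/4 - 2*x^3/3 + x^2 + 4*x at the endpoints):
  F(1) − F(−1) = 287/60 − (-137/60) = 106/15.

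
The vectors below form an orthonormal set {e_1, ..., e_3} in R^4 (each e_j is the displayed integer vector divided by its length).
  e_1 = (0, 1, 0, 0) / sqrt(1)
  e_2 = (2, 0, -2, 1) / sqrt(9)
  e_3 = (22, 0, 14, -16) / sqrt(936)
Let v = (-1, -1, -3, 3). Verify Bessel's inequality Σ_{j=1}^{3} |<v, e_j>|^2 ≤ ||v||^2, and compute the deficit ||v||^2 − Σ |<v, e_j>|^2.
Σ |<v, e_j>|^2 = 258/13; ||v||^2 = 20; deficit = 2/13

Write each e_j = u_j / sqrt(<u_j, u_j>) where u_j is the displayed integer vector. Then <v, e_j> = <v, u_j> / sqrt(<u_j, u_j>), so |<v, e_j>|^2 = <v, u_j>^2 / <u_j, u_j>.
Coefficients: <v, e_1> = -1/sqrt(1), <v, e_2> = 7/sqrt(9), <v, e_3> = -112/sqrt(936).
Square and sum: Σ |<v, e_j>|^2 = 258/13.
Compute ||v||^2 = v·v = 20.
Deficit = 20 − 258/13 = 2/13 ≥ 0, confirming Bessel's inequality. (The deficit equals ||v − Σ <v,e_j> e_j||^2, the squared distance from v to span{e_j}.)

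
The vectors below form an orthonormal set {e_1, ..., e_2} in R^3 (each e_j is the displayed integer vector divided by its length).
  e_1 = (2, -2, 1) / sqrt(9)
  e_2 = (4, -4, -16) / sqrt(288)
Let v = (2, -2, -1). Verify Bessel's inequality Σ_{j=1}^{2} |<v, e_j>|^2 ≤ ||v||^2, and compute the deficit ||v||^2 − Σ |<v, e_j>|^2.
Σ |<v, e_j>|^2 = 9; ||v||^2 = 9; deficit = 0

Write each e_j = u_j / sqrt(<u_j, u_j>) where u_j is the displayed integer vector. Then <v, e_j> = <v, u_j> / sqrt(<u_j, u_j>), so |<v, e_j>|^2 = <v, u_j>^2 / <u_j, u_j>.
Coefficients: <v, e_1> = 7/sqrt(9), <v, e_2> = 32/sqrt(288).
Square and sum: Σ |<v, e_j>|^2 = 9.
Compute ||v||^2 = v·v = 9.
Deficit = 9 − 9 = 0 ≥ 0, confirming Bessel's inequality. (The deficit equals ||v − Σ <v,e_j> e_j||^2, the squared distance from v to span{e_j}.)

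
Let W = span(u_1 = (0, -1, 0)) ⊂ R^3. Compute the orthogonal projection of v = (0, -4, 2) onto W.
proj_W(v) = (0, -4, 0)

Set up U = [u_1 | ... | u_1] ∈ R^(3×1). The projector onto W = col(U) is P = U (U^T U)^(-1) U^T.
Compute U^T U =
  [1],
and U^T v = (4).
Solve U^T U · c = U^T v for the coefficients: c = (4). The projection is proj_W(v) = U c.
Check: (v - proj_W(v)) · u_1 = 0  (should be 0).
Result: proj_W(v) = (0, -4, 0).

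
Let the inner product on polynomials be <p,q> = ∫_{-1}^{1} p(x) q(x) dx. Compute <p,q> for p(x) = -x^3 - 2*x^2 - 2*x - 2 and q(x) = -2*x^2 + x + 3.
<p,q> = -202/15

Expand the product: p(x)·q(x) = 2*x^5 + 3*x^4 - x^3 - 4*x^2 - 8*x - 6.
∫_{-1}^{1} of each monomial x^k gives [2/(k+1) if k even, 0 if k odd]. Integrating term-by-term (or equivalently evaluating the antiderivative F(x) = x^6/3 + 3*x^5/5 - x^4/4 - 4*x^3/3 - 4*x^2 - 6*x at the endpoints):
  F(1) − F(−1) = -213/20 − (169/60) = -202/15.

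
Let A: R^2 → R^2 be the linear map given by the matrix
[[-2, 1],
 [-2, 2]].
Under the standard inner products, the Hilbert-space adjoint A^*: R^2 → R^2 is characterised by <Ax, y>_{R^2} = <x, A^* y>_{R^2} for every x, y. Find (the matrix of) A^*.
A^* = A^T =
[[-2, -2],
 [1, 2]]

For real matrices with standard dot products, the defining identity <Ax, y> = <x, A^* y> gives (Ax)^T y = x^T (A^*) y, i.e. x^T A^T y = x^T (A^*) y. Since this holds for all x, y, we must have A^* = A^T. Therefore
A^* =
[[-2, -2],
 [1, 2]].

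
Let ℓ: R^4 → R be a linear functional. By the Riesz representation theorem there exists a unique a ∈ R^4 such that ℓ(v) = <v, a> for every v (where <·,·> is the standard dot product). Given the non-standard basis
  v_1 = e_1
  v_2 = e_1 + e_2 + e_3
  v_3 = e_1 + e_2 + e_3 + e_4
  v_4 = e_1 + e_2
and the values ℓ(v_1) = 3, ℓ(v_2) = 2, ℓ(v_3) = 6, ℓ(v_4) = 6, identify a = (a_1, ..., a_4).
a = (3, 3, -4, 4)

Write a = (a_1, ..., a_4) in the standard basis. For each basis vector v_i, ℓ(v_i) = <v_i, a> is a linear equation in the a_j's. Collect the n equations into a matrix system V a = ℓ, where row i of V is v_i (expressed in the standard basis). Since V is invertible (lower-triangular with 1s on the diagonal, up to permutation), solve by back-substitution:
  V =
[[1, 0, 0, 0],
 [1, 1, 1, 0],
 [1, 1, 1, 1],
 [1, 1, 0, 0]]
  V a = (3, 2, 6, 6)
Solving gives a = (3, 3, -4, 4).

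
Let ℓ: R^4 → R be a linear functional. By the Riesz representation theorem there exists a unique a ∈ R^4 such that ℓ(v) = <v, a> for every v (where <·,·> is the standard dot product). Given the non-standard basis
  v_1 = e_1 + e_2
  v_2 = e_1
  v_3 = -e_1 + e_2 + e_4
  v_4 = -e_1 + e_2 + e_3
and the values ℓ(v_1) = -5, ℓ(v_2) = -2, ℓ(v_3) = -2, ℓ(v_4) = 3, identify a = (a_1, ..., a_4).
a = (-2, -3, 4, -1)

Write a = (a_1, ..., a_4) in the standard basis. For each basis vector v_i, ℓ(v_i) = <v_i, a> is a linear equation in the a_j's. Collect the n equations into a matrix system V a = ℓ, where row i of V is v_i (expressed in the standard basis). Since V is invertible (lower-triangular with 1s on the diagonal, up to permutation), solve by back-substitution:
  V =
[[1, 1, 0, 0],
 [1, 0, 0, 0],
 [-1, 1, 0, 1],
 [-1, 1, 1, 0]]
  V a = (-5, -2, -2, 3)
Solving gives a = (-2, -3, 4, -1).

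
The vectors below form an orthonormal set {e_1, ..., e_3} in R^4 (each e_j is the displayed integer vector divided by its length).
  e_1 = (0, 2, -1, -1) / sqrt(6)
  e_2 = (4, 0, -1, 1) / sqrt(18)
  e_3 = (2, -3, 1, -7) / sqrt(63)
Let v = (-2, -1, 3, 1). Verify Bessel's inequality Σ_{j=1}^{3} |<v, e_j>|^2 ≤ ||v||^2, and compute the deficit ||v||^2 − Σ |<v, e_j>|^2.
Σ |<v, e_j>|^2 = 251/21; ||v||^2 = 15; deficit = 64/21

Write each e_j = u_j / sqrt(<u_j, u_j>) where u_j is the displayed integer vector. Then <v, e_j> = <v, u_j> / sqrt(<u_j, u_j>), so |<v, e_j>|^2 = <v, u_j>^2 / <u_j, u_j>.
Coefficients: <v, e_1> = -6/sqrt(6), <v, e_2> = -10/sqrt(18), <v, e_3> = -5/sqrt(63).
Square and sum: Σ |<v, e_j>|^2 = 251/21.
Compute ||v||^2 = v·v = 15.
Deficit = 15 − 251/21 = 64/21 ≥ 0, confirming Bessel's inequality. (The deficit equals ||v − Σ <v,e_j> e_j||^2, the squared distance from v to span{e_j}.)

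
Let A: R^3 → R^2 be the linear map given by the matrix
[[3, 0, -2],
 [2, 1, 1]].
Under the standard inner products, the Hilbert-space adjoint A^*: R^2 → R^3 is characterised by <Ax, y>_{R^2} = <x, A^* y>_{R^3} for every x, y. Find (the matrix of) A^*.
A^* = A^T =
[[3, 2],
 [0, 1],
 [-2, 1]]

For real matrices with standard dot products, the defining identity <Ax, y> = <x, A^* y> gives (Ax)^T y = x^T (A^*) y, i.e. x^T A^T y = x^T (A^*) y. Since this holds for all x, y, we must have A^* = A^T. Therefore
A^* =
[[3, 2],
 [0, 1],
 [-2, 1]].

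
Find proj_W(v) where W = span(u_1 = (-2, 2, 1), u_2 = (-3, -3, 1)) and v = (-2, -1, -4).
proj_W(v) = (-11/34, -227/170, 2/85)

Set up U = [u_1 | ... | u_2] ∈ R^(3×2). The projector onto W = col(U) is P = U (U^T U)^(-1) U^T.
Compute U^T U =
  [9, 1]
  [1, 19],
and U^T v = (-2, 5).
Solve U^T U · c = U^T v for the coefficients: c = (-43/170, 47/170). The projection is proj_W(v) = U c.
Check: (v - proj_W(v)) · u_1 = 0  (should be 0).
Check: (v - proj_W(v)) · u_2 = 0  (should be 0).
Result: proj_W(v) = (-11/34, -227/170, 2/85).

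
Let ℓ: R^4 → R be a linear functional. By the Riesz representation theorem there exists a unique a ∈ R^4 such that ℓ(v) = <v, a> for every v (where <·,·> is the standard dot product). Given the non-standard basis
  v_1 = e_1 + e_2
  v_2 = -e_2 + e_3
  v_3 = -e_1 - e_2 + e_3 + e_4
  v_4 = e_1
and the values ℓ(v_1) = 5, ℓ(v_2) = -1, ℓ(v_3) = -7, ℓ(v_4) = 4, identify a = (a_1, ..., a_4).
a = (4, 1, 0, -2)

Write a = (a_1, ..., a_4) in the standard basis. For each basis vector v_i, ℓ(v_i) = <v_i, a> is a linear equation in the a_j's. Collect the n equations into a matrix system V a = ℓ, where row i of V is v_i (expressed in the standard basis). Since V is invertible (lower-triangular with 1s on the diagonal, up to permutation), solve by back-substitution:
  V =
[[1, 1, 0, 0],
 [0, -1, 1, 0],
 [-1, -1, 1, 1],
 [1, 0, 0, 0]]
  V a = (5, -1, -7, 4)
Solving gives a = (4, 1, 0, -2).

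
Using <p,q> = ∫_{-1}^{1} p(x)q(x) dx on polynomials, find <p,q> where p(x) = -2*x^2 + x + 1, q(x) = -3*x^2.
<p,q> = 2/5

Expand the product: p(x)·q(x) = 6*x^4 - 3*x^3 - 3*x^2.
∫_{-1}^{1} of each monomial x^k gives [2/(k+1) if k even, 0 if k odd]. Integrating term-by-term (or equivalently evaluating the antiderivative F(x) = 6*x^5/5 - 3*x^4/4 - x^3 at the endpoints):
  F(1) − F(−1) = -11/20 − (-19/20) = 2/5.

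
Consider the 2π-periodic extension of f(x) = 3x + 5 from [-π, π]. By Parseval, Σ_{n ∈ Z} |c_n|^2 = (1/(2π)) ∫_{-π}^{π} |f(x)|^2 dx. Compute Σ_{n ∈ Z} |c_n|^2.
Σ |c_n|^2 = 3π^2 + 25

Expand and integrate term by term over [-π, π]:
  ∫ (3x)^2 dx = 9·(2π^3/3); ∫ 2·3·(5)·x dx = 0 (odd integrand); ∫ 5^2 dx = 25·2π.
So (1/(2π)) ∫_{-π}^{π} (3x + 5)^2 dx = 9π^2/3 + 25 = 3π^2 + 25.
Parseval ⇒ Σ |c_n|^2 = 3π^2 + 25.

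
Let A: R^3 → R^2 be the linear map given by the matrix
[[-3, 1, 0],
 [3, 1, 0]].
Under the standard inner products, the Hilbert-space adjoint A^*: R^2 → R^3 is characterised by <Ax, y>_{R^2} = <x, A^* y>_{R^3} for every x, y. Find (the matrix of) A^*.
A^* = A^T =
[[-3, 3],
 [1, 1],
 [0, 0]]

For real matrices with standard dot products, the defining identity <Ax, y> = <x, A^* y> gives (Ax)^T y = x^T (A^*) y, i.e. x^T A^T y = x^T (A^*) y. Since this holds for all x, y, we must have A^* = A^T. Therefore
A^* =
[[-3, 3],
 [1, 1],
 [0, 0]].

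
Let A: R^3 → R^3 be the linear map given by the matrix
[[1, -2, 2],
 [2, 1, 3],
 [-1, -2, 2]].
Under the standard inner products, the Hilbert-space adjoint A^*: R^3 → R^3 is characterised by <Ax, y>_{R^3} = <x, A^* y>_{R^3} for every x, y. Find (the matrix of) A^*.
A^* = A^T =
[[1, 2, -1],
 [-2, 1, -2],
 [2, 3, 2]]

For real matrices with standard dot products, the defining identity <Ax, y> = <x, A^* y> gives (Ax)^T y = x^T (A^*) y, i.e. x^T A^T y = x^T (A^*) y. Since this holds for all x, y, we must have A^* = A^T. Therefore
A^* =
[[1, 2, -1],
 [-2, 1, -2],
 [2, 3, 2]].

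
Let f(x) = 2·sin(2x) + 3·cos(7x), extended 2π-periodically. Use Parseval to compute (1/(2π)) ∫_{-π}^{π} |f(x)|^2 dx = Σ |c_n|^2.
Σ |c_n|^2 = 13/2

Expand |f|^2 and use orthogonality of {sin(nx), cos(mx)} on [-π, π]:
  ∫_{-π}^{π} sin(nx)^2 dx = π, ∫ cos(mx)^2 dx = π, and cross terms integrate to 0.
So ∫_{-π}^{π} f(x)^2 dx = 2^2 · π + 3^2 · π = (4 + 9)π.
Divide by 2π: (4 + 9)/2 = 13/2.
By Parseval, this equals Σ |c_n|^2.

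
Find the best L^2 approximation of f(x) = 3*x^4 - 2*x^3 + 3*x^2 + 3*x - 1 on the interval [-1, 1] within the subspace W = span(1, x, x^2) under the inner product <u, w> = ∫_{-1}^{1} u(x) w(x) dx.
g(x) = 39*x^2/7 + 9*x/5 - 44/35

The best approximation g ∈ W is the orthogonal projection of f onto W. Writing g = a_0 + a_1 x + a_2 x^2, the coefficients solve the normal equations G · a = b where
  G_{ij} = <φ_i, φ_j> and b_i = <f, φ_i>, with φ_0 = 1, φ_1 = x, φ_2 = x^2.
G =
  [2, 0, 2/3]
  [0, 2/3, 0]
  [2/3, 0, 2/5],
b = (6/5, 6/5, 146/105).
Solving gives a_0 = -44/35, a_1 = 9/5, a_2 = 39/7, so
  g(x) = 39*x^2/7 + 9*x/5 - 44/35.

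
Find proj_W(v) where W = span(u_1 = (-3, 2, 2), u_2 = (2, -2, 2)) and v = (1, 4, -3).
proj_W(v) = (-1, 3/2, -7/2)

Set up U = [u_1 | ... | u_2] ∈ R^(3×2). The projector onto W = col(U) is P = U (U^T U)^(-1) U^T.
Compute U^T U =
  [17, -6]
  [-6, 12],
and U^T v = (-1, -12).
Solve U^T U · c = U^T v for the coefficients: c = (-1/2, -5/4). The projection is proj_W(v) = U c.
Check: (v - proj_W(v)) · u_1 = 0  (should be 0).
Check: (v - proj_W(v)) · u_2 = 0  (should be 0).
Result: proj_W(v) = (-1, 3/2, -7/2).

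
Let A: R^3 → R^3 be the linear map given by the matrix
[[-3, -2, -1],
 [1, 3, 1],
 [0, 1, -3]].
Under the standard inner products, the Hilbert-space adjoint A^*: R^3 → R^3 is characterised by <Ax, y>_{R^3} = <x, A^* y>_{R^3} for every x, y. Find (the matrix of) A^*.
A^* = A^T =
[[-3, 1, 0],
 [-2, 3, 1],
 [-1, 1, -3]]

For real matrices with standard dot products, the defining identity <Ax, y> = <x, A^* y> gives (Ax)^T y = x^T (A^*) y, i.e. x^T A^T y = x^T (A^*) y. Since this holds for all x, y, we must have A^* = A^T. Therefore
A^* =
[[-3, 1, 0],
 [-2, 3, 1],
 [-1, 1, -3]].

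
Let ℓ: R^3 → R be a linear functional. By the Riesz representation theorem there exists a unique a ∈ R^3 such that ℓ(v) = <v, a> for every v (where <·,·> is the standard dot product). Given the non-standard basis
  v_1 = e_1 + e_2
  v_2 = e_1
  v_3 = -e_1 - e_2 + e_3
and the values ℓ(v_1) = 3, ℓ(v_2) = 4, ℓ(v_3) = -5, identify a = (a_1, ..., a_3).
a = (4, -1, -2)

Write a = (a_1, ..., a_3) in the standard basis. For each basis vector v_i, ℓ(v_i) = <v_i, a> is a linear equation in the a_j's. Collect the n equations into a matrix system V a = ℓ, where row i of V is v_i (expressed in the standard basis). Since V is invertible (lower-triangular with 1s on the diagonal, up to permutation), solve by back-substitution:
  V =
[[1, 1, 0],
 [1, 0, 0],
 [-1, -1, 1]]
  V a = (3, 4, -5)
Solving gives a = (4, -1, -2).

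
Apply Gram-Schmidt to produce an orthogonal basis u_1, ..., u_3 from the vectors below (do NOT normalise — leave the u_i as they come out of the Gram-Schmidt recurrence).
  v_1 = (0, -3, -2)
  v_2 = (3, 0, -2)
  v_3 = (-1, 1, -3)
Orthogonal basis:
  u_1 = (0, -3, -2)
  u_2 = (3, 12/13, -18/13)
  u_3 = (-26/17, 26/17, -39/17)

Apply the Gram-Schmidt recurrence
  u_1 = v_1
  u_i = v_i − Σ_{j<i} ((v_i · u_j) / (u_j · u_j)) · u_j.

Step by step this gives:
  u_1 = (0, -3, -2)
  u_2 = (3, 12/13, -18/13)
  u_3 = (-26/17, 26/17, -39/17)

Orthogonality check:
  u_2 · u_1 = 0 (should be 0)
  u_3 · u_1 = 0 (should be 0)
  u_3 · u_2 = 0 (should be 0)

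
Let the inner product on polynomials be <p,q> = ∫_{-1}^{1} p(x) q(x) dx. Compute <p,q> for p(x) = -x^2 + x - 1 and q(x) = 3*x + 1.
<p,q> = -2/3

Expand the product: p(x)·q(x) = -3*x^3 + 2*x^2 - 2*x - 1.
∫_{-1}^{1} of each monomial x^k gives [2/(k+1) if k even, 0 if k odd]. Integrating term-by-term (or equivalently evaluating the antiderivative F(x) = -3*x^4/4 + 2*x^3/3 - x^2 - x at the endpoints):
  F(1) − F(−1) = -25/12 − (-17/12) = -2/3.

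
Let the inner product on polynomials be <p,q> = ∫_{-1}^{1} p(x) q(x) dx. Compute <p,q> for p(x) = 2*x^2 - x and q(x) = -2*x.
<p,q> = 4/3

Expand the product: p(x)·q(x) = -4*x^3 + 2*x^2.
∫_{-1}^{1} of each monomial x^k gives [2/(k+1) if k even, 0 if k odd]. Integrating term-by-term (or equivalently evaluating the antiderivative F(x) = -x^4 + 2*x^3/3 at the endpoints):
  F(1) − F(−1) = -1/3 − (-5/3) = 4/3.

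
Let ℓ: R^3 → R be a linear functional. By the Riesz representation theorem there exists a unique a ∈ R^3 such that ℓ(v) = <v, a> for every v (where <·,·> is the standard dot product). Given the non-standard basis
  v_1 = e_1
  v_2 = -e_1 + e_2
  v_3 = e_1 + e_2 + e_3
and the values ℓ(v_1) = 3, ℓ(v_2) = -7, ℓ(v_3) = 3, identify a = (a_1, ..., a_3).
a = (3, -4, 4)

Write a = (a_1, ..., a_3) in the standard basis. For each basis vector v_i, ℓ(v_i) = <v_i, a> is a linear equation in the a_j's. Collect the n equations into a matrix system V a = ℓ, where row i of V is v_i (expressed in the standard basis). Since V is invertible (lower-triangular with 1s on the diagonal, up to permutation), solve by back-substitution:
  V =
[[1, 0, 0],
 [-1, 1, 0],
 [1, 1, 1]]
  V a = (3, -7, 3)
Solving gives a = (3, -4, 4).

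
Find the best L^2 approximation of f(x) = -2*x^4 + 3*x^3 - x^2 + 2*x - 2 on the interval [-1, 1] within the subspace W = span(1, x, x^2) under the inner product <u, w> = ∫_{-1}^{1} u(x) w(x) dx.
g(x) = -19*x^2/7 + 19*x/5 - 64/35

The best approximation g ∈ W is the orthogonal projection of f onto W. Writing g = a_0 + a_1 x + a_2 x^2, the coefficients solve the normal equations G · a = b where
  G_{ij} = <φ_i, φ_j> and b_i = <f, φ_i>, with φ_0 = 1, φ_1 = x, φ_2 = x^2.
G =
  [2, 0, 2/3]
  [0, 2/3, 0]
  [2/3, 0, 2/5],
b = (-82/15, 38/15, -242/105).
Solving gives a_0 = -64/35, a_1 = 19/5, a_2 = -19/7, so
  g(x) = -19*x^2/7 + 19*x/5 - 64/35.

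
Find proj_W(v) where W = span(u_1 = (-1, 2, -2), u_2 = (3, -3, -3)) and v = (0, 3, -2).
proj_W(v) = (-14/13, 57/26, -59/26)

Set up U = [u_1 | ... | u_2] ∈ R^(3×2). The projector onto W = col(U) is P = U (U^T U)^(-1) U^T.
Compute U^T U =
  [9, -3]
  [-3, 27],
and U^T v = (10, -3).
Solve U^T U · c = U^T v for the coefficients: c = (29/26, 1/78). The projection is proj_W(v) = U c.
Check: (v - proj_W(v)) · u_1 = 0  (should be 0).
Check: (v - proj_W(v)) · u_2 = 0  (should be 0).
Result: proj_W(v) = (-14/13, 57/26, -59/26).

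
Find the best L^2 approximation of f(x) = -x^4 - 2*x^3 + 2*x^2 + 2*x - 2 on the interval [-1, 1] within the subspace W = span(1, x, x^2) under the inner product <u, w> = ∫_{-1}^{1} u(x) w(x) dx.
g(x) = 8*x^2/7 + 4*x/5 - 67/35

The best approximation g ∈ W is the orthogonal projection of f onto W. Writing g = a_0 + a_1 x + a_2 x^2, the coefficients solve the normal equations G · a = b where
  G_{ij} = <φ_i, φ_j> and b_i = <f, φ_i>, with φ_0 = 1, φ_1 = x, φ_2 = x^2.
G =
  [2, 0, 2/3]
  [0, 2/3, 0]
  [2/3, 0, 2/5],
b = (-46/15, 8/15, -86/105).
Solving gives a_0 = -67/35, a_1 = 4/5, a_2 = 8/7, so
  g(x) = 8*x^2/7 + 4*x/5 - 67/35.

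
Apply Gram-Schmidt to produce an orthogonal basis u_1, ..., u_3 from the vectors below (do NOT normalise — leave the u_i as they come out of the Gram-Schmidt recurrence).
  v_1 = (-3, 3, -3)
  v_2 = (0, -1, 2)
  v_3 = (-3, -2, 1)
Orthogonal basis:
  u_1 = (-3, 3, -3)
  u_2 = (-1, 0, 1)
  u_3 = (-1, -2, -1)

Apply the Gram-Schmidt recurrence
  u_1 = v_1
  u_i = v_i − Σ_{j<i} ((v_i · u_j) / (u_j · u_j)) · u_j.

Step by step this gives:
  u_1 = (-3, 3, -3)
  u_2 = (-1, 0, 1)
  u_3 = (-1, -2, -1)

Orthogonality check:
  u_2 · u_1 = 0 (should be 0)
  u_3 · u_1 = 0 (should be 0)
  u_3 · u_2 = 0 (should be 0)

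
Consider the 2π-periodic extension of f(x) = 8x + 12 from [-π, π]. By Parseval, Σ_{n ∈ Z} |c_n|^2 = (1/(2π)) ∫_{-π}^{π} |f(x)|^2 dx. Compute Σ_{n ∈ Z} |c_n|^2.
Σ |c_n|^2 = 64π^2/3 + 144

Expand and integrate term by term over [-π, π]:
  ∫ (8x)^2 dx = 64·(2π^3/3); ∫ 2·8·(12)·x dx = 0 (odd integrand); ∫ 12^2 dx = 144·2π.
So (1/(2π)) ∫_{-π}^{π} (8x + 12)^2 dx = 64π^2/3 + 144 = 64π^2/3 + 144.
Parseval ⇒ Σ |c_n|^2 = 64π^2/3 + 144.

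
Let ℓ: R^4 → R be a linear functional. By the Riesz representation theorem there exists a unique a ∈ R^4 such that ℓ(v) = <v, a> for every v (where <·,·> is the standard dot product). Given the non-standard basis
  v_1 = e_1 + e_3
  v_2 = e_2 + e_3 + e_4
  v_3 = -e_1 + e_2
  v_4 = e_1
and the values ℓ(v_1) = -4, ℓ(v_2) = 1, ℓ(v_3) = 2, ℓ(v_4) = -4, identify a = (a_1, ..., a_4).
a = (-4, -2, 0, 3)

Write a = (a_1, ..., a_4) in the standard basis. For each basis vector v_i, ℓ(v_i) = <v_i, a> is a linear equation in the a_j's. Collect the n equations into a matrix system V a = ℓ, where row i of V is v_i (expressed in the standard basis). Since V is invertible (lower-triangular with 1s on the diagonal, up to permutation), solve by back-substitution:
  V =
[[1, 0, 1, 0],
 [0, 1, 1, 1],
 [-1, 1, 0, 0],
 [1, 0, 0, 0]]
  V a = (-4, 1, 2, -4)
Solving gives a = (-4, -2, 0, 3).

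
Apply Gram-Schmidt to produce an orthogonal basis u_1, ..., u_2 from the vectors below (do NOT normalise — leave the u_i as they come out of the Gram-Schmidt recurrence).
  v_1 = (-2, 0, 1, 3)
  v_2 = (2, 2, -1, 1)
Orthogonal basis:
  u_1 = (-2, 0, 1, 3)
  u_2 = (12/7, 2, -6/7, 10/7)

Apply the Gram-Schmidt recurrence
  u_1 = v_1
  u_i = v_i − Σ_{j<i} ((v_i · u_j) / (u_j · u_j)) · u_j.

Step by step this gives:
  u_1 = (-2, 0, 1, 3)
  u_2 = (12/7, 2, -6/7, 10/7)

Orthogonality check:
  u_2 · u_1 = 0 (should be 0)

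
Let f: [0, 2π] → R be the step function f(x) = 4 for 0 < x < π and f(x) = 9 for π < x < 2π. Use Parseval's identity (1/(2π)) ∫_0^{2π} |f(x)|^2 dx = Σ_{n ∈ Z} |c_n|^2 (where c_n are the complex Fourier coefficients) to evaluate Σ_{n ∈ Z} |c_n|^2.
Σ |c_n|^2 = 97/2

Parseval equates the L^2 energy of f (normalised by 1/(2π)) with the ℓ^2 sum of its Fourier coefficients: (1/(2π)) ∫_0^{2π} |f|^2 = Σ |c_n|^2.
Compute the left side: (1/(2π)) [∫_0^π 4^2 dx + ∫_π^{2π} 9^2 dx] = (1/(2π)) · (16π + 81π) = (16 + 81)/2 = 97/2.
So Σ_{n ∈ Z} |c_n|^2 = 97/2.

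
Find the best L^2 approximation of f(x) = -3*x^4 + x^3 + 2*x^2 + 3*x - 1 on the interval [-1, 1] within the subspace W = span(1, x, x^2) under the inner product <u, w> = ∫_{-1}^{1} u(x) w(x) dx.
g(x) = -4*x^2/7 + 18*x/5 - 26/35

The best approximation g ∈ W is the orthogonal projection of f onto W. Writing g = a_0 + a_1 x + a_2 x^2, the coefficients solve the normal equations G · a = b where
  G_{ij} = <φ_i, φ_j> and b_i = <f, φ_i>, with φ_0 = 1, φ_1 = x, φ_2 = x^2.
G =
  [2, 0, 2/3]
  [0, 2/3, 0]
  [2/3, 0, 2/5],
b = (-28/15, 12/5, -76/105).
Solving gives a_0 = -26/35, a_1 = 18/5, a_2 = -4/7, so
  g(x) = -4*x^2/7 + 18*x/5 - 26/35.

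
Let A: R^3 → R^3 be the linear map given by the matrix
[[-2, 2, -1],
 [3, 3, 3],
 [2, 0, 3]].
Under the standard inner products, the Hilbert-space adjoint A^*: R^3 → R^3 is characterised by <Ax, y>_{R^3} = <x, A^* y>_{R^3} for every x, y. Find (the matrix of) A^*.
A^* = A^T =
[[-2, 3, 2],
 [2, 3, 0],
 [-1, 3, 3]]

For real matrices with standard dot products, the defining identity <Ax, y> = <x, A^* y> gives (Ax)^T y = x^T (A^*) y, i.e. x^T A^T y = x^T (A^*) y. Since this holds for all x, y, we must have A^* = A^T. Therefore
A^* =
[[-2, 3, 2],
 [2, 3, 0],
 [-1, 3, 3]].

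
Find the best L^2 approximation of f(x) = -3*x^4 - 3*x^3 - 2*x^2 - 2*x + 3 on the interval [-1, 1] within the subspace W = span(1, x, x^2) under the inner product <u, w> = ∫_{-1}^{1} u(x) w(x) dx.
g(x) = -32*x^2/7 - 19*x/5 + 114/35

The best approximation g ∈ W is the orthogonal projection of f onto W. Writing g = a_0 + a_1 x + a_2 x^2, the coefficients solve the normal equations G · a = b where
  G_{ij} = <φ_i, φ_j> and b_i = <f, φ_i>, with φ_0 = 1, φ_1 = x, φ_2 = x^2.
G =
  [2, 0, 2/3]
  [0, 2/3, 0]
  [2/3, 0, 2/5],
b = (52/15, -38/15, 12/35).
Solving gives a_0 = 114/35, a_1 = -19/5, a_2 = -32/7, so
  g(x) = -32*x^2/7 - 19*x/5 + 114/35.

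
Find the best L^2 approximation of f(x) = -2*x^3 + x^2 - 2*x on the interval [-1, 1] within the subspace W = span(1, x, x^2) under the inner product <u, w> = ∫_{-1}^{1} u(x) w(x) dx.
g(x) = x^2 - 16*x/5

The best approximation g ∈ W is the orthogonal projection of f onto W. Writing g = a_0 + a_1 x + a_2 x^2, the coefficients solve the normal equations G · a = b where
  G_{ij} = <φ_i, φ_j> and b_i = <f, φ_i>, with φ_0 = 1, φ_1 = x, φ_2 = x^2.
G =
  [2, 0, 2/3]
  [0, 2/3, 0]
  [2/3, 0, 2/5],
b = (2/3, -32/15, 2/5).
Solving gives a_0 = 0, a_1 = -16/5, a_2 = 1, so
  g(x) = x^2 - 16*x/5.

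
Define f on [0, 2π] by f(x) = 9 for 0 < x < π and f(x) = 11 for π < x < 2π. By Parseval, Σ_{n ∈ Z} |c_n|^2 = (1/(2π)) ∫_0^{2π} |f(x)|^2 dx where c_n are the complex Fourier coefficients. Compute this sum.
Σ |c_n|^2 = 101

Parseval equates the L^2 energy of f (normalised by 1/(2π)) with the ℓ^2 sum of its Fourier coefficients: (1/(2π)) ∫_0^{2π} |f|^2 = Σ |c_n|^2.
Compute the left side: (1/(2π)) [∫_0^π 9^2 dx + ∫_π^{2π} 11^2 dx] = (1/(2π)) · (81π + 121π) = (81 + 121)/2 = 101.
So Σ_{n ∈ Z} |c_n|^2 = 101.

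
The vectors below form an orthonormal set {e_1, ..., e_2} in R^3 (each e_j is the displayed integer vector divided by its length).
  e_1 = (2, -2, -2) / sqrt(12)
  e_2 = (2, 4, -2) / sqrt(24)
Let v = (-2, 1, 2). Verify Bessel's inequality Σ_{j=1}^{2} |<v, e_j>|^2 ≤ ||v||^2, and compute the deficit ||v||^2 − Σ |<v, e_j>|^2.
Σ |<v, e_j>|^2 = 9; ||v||^2 = 9; deficit = 0

Write each e_j = u_j / sqrt(<u_j, u_j>) where u_j is the displayed integer vector. Then <v, e_j> = <v, u_j> / sqrt(<u_j, u_j>), so |<v, e_j>|^2 = <v, u_j>^2 / <u_j, u_j>.
Coefficients: <v, e_1> = -10/sqrt(12), <v, e_2> = -4/sqrt(24).
Square and sum: Σ |<v, e_j>|^2 = 9.
Compute ||v||^2 = v·v = 9.
Deficit = 9 − 9 = 0 ≥ 0, confirming Bessel's inequality. (The deficit equals ||v − Σ <v,e_j> e_j||^2, the squared distance from v to span{e_j}.)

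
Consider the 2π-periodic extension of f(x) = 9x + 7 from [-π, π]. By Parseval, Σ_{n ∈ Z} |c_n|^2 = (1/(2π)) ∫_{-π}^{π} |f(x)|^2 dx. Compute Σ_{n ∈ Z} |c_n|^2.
Σ |c_n|^2 = 27π^2 + 49

Expand and integrate term by term over [-π, π]:
  ∫ (9x)^2 dx = 81·(2π^3/3); ∫ 2·9·(7)·x dx = 0 (odd integrand); ∫ 7^2 dx = 49·2π.
So (1/(2π)) ∫_{-π}^{π} (9x + 7)^2 dx = 81π^2/3 + 49 = 27π^2 + 49.
Parseval ⇒ Σ |c_n|^2 = 27π^2 + 49.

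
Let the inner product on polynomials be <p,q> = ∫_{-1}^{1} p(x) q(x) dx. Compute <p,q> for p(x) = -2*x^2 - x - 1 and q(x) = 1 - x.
<p,q> = -8/3

Expand the product: p(x)·q(x) = 2*x^3 - x^2 - 1.
∫_{-1}^{1} of each monomial x^k gives [2/(k+1) if k even, 0 if k odd]. Integrating term-by-term (or equivalently evaluating the antiderivative F(x) = x^4/2 - x^3/3 - x at the endpoints):
  F(1) − F(−1) = -5/6 − (11/6) = -8/3.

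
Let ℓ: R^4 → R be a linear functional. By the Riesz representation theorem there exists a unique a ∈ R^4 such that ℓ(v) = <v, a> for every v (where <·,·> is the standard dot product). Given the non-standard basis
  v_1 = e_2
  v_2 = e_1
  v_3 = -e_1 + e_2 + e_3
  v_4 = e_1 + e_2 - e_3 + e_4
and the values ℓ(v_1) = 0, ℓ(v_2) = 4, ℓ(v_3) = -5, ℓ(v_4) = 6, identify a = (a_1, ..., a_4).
a = (4, 0, -1, 1)

Write a = (a_1, ..., a_4) in the standard basis. For each basis vector v_i, ℓ(v_i) = <v_i, a> is a linear equation in the a_j's. Collect the n equations into a matrix system V a = ℓ, where row i of V is v_i (expressed in the standard basis). Since V is invertible (lower-triangular with 1s on the diagonal, up to permutation), solve by back-substitution:
  V =
[[0, 1, 0, 0],
 [1, 0, 0, 0],
 [-1, 1, 1, 0],
 [1, 1, -1, 1]]
  V a = (0, 4, -5, 6)
Solving gives a = (4, 0, -1, 1).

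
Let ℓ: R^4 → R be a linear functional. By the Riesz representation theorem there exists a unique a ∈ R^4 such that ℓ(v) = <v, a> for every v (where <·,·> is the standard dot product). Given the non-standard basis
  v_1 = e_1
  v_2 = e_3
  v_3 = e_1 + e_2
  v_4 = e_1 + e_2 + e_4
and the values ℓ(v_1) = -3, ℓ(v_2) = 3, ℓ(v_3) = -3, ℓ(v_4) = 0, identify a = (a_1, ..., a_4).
a = (-3, 0, 3, 3)

Write a = (a_1, ..., a_4) in the standard basis. For each basis vector v_i, ℓ(v_i) = <v_i, a> is a linear equation in the a_j's. Collect the n equations into a matrix system V a = ℓ, where row i of V is v_i (expressed in the standard basis). Since V is invertible (lower-triangular with 1s on the diagonal, up to permutation), solve by back-substitution:
  V =
[[1, 0, 0, 0],
 [0, 0, 1, 0],
 [1, 1, 0, 0],
 [1, 1, 0, 1]]
  V a = (-3, 3, -3, 0)
Solving gives a = (-3, 0, 3, 3).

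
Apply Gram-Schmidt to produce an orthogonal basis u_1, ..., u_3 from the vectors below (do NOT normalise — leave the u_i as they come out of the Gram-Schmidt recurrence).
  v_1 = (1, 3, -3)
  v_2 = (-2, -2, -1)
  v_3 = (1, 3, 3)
Orthogonal basis:
  u_1 = (1, 3, -3)
  u_2 = (-33/19, -23/19, -34/19)
  u_3 = (-108/73, 84/73, 48/73)

Apply the Gram-Schmidt recurrence
  u_1 = v_1
  u_i = v_i − Σ_{j<i} ((v_i · u_j) / (u_j · u_j)) · u_j.

Step by step this gives:
  u_1 = (1, 3, -3)
  u_2 = (-33/19, -23/19, -34/19)
  u_3 = (-108/73, 84/73, 48/73)

Orthogonality check:
  u_2 · u_1 = 0 (should be 0)
  u_3 · u_1 = 0 (should be 0)
  u_3 · u_2 = 0 (should be 0)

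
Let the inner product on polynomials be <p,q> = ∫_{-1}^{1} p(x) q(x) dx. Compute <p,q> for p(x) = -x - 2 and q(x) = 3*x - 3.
<p,q> = 10

Expand the product: p(x)·q(x) = -3*x^2 - 3*x + 6.
∫_{-1}^{1} of each monomial x^k gives [2/(k+1) if k even, 0 if k odd]. Integrating term-by-term (or equivalently evaluating the antiderivative F(x) = -x^3 - 3*x^2/2 + 6*x at the endpoints):
  F(1) − F(−1) = 7/2 − (-13/2) = 10.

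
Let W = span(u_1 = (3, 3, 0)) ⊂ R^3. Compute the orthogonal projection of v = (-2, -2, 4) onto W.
proj_W(v) = (-2, -2, 0)

Set up U = [u_1 | ... | u_1] ∈ R^(3×1). The projector onto W = col(U) is P = U (U^T U)^(-1) U^T.
Compute U^T U =
  [18],
and U^T v = (-12).
Solve U^T U · c = U^T v for the coefficients: c = (-2/3). The projection is proj_W(v) = U c.
Check: (v - proj_W(v)) · u_1 = 0  (should be 0).
Result: proj_W(v) = (-2, -2, 0).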